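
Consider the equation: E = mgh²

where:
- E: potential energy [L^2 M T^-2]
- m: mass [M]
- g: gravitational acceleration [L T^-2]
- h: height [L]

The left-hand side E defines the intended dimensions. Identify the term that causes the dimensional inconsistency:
The right-hand side term mgh²

E has dimensions [L^2 M T^-2], but mgh² has dimensions [L^3 M T^-2], so the term mgh² is dimensionally wrong for E.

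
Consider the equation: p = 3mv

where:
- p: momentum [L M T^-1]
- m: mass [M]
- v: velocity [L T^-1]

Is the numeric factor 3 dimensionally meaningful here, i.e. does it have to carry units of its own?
No

p has dimensions [L M T^-1] and mv already has dimensions [L M T^-1], so the equation balances without 3 contributing any dimensions. 3 is a pure (dimensionless) number; changing or removing it would not affect dimensional consistency.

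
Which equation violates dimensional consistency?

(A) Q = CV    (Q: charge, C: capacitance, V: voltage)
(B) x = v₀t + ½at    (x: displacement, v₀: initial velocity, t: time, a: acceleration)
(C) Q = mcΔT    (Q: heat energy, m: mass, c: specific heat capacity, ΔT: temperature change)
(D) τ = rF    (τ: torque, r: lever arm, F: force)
(B) x = v₀t + ½at

The equation (B) x = v₀t + ½at is dimensionally incorrect.

LHS (x): [L]
RHS terms:
  - v₀t: [L] ✓
  - ½at: [L T^-1] ✗ (does not match LHS)

The dimensions do not match. The other three equations balance.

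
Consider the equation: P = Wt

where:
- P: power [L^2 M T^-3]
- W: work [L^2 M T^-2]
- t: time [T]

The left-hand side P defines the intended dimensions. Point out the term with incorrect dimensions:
The right-hand side term Wt

P has dimensions [L^2 M T^-3], but Wt has dimensions [L^2 M T^-1], so the term Wt is dimensionally wrong for P.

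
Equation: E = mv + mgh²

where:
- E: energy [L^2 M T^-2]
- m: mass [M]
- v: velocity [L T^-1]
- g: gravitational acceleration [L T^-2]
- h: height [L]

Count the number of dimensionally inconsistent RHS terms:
2

LHS E: [L^2 M T^-2]
- mv: [L M T^-1] ✗
- mgh²: [L^3 M T^-2] ✗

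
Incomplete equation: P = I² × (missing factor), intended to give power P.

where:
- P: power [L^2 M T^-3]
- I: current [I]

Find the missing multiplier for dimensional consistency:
R (resistance), dimensions [I^-2 L^2 M T^-3]

P has dimensions [L^2 M T^-3] and I² has dimensions [I^2].
The missing factor must have dimensions [L^2 M T^-3] / [I^2] = [I^-2 L^2 M T^-3], i.e. resistance (R).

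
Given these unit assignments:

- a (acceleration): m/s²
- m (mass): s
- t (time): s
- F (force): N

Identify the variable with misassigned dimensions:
m

The variable m (mass) should have units kg, not s.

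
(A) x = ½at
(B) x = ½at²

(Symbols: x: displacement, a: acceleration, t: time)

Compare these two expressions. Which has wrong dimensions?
(A)

(A) x = ½at: LHS [L], RHS [L T^-1] ✗
(B) x = ½at²: LHS [L], RHS [L] ✓

Expression (A) x = ½at is dimensionally incorrect.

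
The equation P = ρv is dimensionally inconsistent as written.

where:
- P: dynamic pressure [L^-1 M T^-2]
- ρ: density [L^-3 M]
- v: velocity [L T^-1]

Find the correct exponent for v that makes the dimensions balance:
The exponent of v should be 2: P = ρv^2

The LHS P has dimensions [L^-1 M T^-2]; v has dimensions [L T^-1].
As written, the RHS ρv (exponent 1 on v) has dimensions [L^-2 M T^-1], which does not match.
With exponent 2, the RHS ρv^2 has dimensions [L^-1 M T^-2], matching the LHS.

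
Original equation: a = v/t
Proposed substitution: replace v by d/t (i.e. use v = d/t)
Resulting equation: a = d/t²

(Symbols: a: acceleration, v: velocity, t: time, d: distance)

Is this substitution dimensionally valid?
Yes

[v] = [L T^-1] and [d/t] = [L T^-1]. These match, so the substitution replaces a quantity by one of the same dimensions and the result a = d/t² has LHS [L T^-2] vs RHS [L T^-2] — still consistent.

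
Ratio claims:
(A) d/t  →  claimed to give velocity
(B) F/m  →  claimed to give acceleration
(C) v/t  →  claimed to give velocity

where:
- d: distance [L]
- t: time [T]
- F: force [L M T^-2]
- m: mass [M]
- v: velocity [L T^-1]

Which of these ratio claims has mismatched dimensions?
(C) v/t does not give velocity

(A) d/t: [L T^-1] = velocity [L T^-1] ✓
(B) F/m: [L T^-2] = acceleration [L T^-2] ✓
(C) v/t: [L T^-2] ≠ velocity [L T^-1] ✗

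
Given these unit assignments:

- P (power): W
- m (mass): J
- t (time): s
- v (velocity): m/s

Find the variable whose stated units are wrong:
m

The variable m (mass) should have units kg, not J.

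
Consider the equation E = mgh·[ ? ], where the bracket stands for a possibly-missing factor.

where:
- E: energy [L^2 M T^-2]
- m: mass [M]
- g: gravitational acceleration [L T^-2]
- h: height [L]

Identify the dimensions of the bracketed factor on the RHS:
Nothing is missing — the bracketed factor must be dimensionless.

E has dimensions [L^2 M T^-2] and mgh already has dimensions [L^2 M T^-2], so E = mgh is dimensionally complete.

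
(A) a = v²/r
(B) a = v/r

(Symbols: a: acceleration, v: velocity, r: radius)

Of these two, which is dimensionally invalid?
(B)

(A) a = v²/r: LHS [L T^-2], RHS [L T^-2] ✓
(B) a = v/r: LHS [L T^-2], RHS [T^-1] ✗

Expression (B) a = v/r is dimensionally incorrect.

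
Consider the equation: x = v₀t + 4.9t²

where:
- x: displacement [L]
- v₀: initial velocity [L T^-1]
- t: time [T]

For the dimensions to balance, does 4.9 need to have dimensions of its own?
Yes

x has dimensions [L], while t² alone has dimensions [T^2]. For the equation to balance, the factor 4.9 must carry dimensions [L T^-2] — it is a dimensional constant (a numerical value of a physical quantity with its units suppressed), not a pure number.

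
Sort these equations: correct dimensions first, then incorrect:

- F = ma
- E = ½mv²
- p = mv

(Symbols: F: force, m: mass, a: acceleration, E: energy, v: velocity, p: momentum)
Dimensionally correct: F = ma, E = ½mv², p = mv
Dimensionally incorrect: none
Ordered (correct first, then incorrect): F = ma, E = ½mv², p = mv

- F = ma: LHS [L M T^-2], RHS [L M T^-2] → correct ✓
- E = ½mv²: LHS [L^2 M T^-2], RHS [L^2 M T^-2] → correct ✓
- p = mv: LHS [L M T^-1], RHS [L M T^-1] → correct ✓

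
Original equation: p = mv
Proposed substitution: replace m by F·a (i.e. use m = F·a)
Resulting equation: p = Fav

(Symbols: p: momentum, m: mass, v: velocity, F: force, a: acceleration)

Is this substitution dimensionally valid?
No

[m] = [M] and [F·a] = [L^2 M T^-4]. These differ, so the substitution replaces a quantity by one of different dimensions and the result p = Fav has LHS [L M T^-1] vs RHS [L^3 M T^-5] — inconsistent.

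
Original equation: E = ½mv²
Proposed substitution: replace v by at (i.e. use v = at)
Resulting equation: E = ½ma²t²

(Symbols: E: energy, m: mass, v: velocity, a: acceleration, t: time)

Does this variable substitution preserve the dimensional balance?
Yes

[v] = [L T^-1] and [at] = [L T^-1]. These match, so the substitution replaces a quantity by one of the same dimensions and the result E = ½ma²t² has LHS [L^2 M T^-2] vs RHS [L^2 M T^-2] — still consistent.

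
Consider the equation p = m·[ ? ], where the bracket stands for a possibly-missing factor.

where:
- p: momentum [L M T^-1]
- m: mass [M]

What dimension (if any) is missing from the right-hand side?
[L T^-1] — velocity (e.g. v)

p has dimensions [L M T^-1]; m has dimensions [M].
The bracketed factor must supply [L M T^-1] / [M] = [L T^-1].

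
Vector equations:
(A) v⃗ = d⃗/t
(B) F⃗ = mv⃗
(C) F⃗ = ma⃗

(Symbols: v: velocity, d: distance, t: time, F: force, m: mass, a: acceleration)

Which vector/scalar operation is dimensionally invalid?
(B) F⃗ = mv⃗

(A) v⃗ = d⃗/t: LHS [L T^-1], RHS [L T^-1] ✓ — displacement (vector) divided by time (scalar)
(B) F⃗ = mv⃗: LHS [L M T^-2], RHS [L M T^-1] ✗ — mass times velocity is momentum, not force; should be ma⃗
(C) F⃗ = ma⃗: LHS [L M T^-2], RHS [L M T^-2] ✓ — Force and acceleration are vectors, mass is a scalar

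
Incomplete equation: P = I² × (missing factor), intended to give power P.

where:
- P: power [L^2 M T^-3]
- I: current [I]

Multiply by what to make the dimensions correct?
R (resistance), dimensions [I^-2 L^2 M T^-3]

P has dimensions [L^2 M T^-3] and I² has dimensions [I^2].
The missing factor must have dimensions [L^2 M T^-3] / [I^2] = [I^-2 L^2 M T^-3], i.e. resistance (R).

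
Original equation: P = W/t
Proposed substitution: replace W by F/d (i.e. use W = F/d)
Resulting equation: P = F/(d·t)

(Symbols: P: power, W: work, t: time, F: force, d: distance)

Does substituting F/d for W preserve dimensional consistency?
No

[W] = [L^2 M T^-2] and [F/d] = [M T^-2]. These differ, so the substitution replaces a quantity by one of different dimensions and the result P = F/(d·t) has LHS [L^2 M T^-3] vs RHS [M T^-3] — inconsistent.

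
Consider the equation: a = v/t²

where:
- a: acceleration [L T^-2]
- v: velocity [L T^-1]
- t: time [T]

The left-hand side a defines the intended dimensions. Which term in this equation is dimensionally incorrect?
The right-hand side term v/t²

a has dimensions [L T^-2], but v/t² has dimensions [L T^-3], so the term v/t² is dimensionally wrong for a.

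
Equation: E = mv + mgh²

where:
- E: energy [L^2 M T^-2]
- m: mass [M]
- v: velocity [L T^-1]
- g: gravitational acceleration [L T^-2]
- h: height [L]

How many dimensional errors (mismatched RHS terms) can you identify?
2

LHS E: [L^2 M T^-2]
- mv: [L M T^-1] ✗
- mgh²: [L^3 M T^-2] ✗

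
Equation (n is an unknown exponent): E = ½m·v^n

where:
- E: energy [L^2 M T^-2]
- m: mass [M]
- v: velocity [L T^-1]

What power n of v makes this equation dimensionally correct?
n = 2

E has dimensions [L^2 M T^-2]; v has dimensions [L T^-1].
The rest of the RHS has dimensions [M], so v^n must supply [L^2 T^-2].
With n = 2: ½m·v^2 has dimensions [L^2 M T^-2], matching the LHS ✓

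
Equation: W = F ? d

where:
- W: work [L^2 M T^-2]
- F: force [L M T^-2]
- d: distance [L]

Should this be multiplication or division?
multiplication (×): W = F × d

W [L^2 M T^-2]; F [L M T^-2]; d [L].
F × d → [L^2 M T^-2] ✓
F ÷ d → [M T^-2] ✗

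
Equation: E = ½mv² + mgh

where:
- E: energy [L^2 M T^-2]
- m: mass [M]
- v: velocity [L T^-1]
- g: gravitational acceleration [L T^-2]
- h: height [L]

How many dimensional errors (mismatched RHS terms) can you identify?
0

LHS E: [L^2 M T^-2]
- ½mv²: [L^2 M T^-2] ✓
- mgh: [L^2 M T^-2] ✓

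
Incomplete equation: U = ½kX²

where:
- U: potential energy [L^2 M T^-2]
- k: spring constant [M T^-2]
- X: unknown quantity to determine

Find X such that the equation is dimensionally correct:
X = x (displacement), dimensions [L]

U has dimensions [L^2 M T^-2]; the rest of the RHS (½k) has dimensions [M T^-2].
So X² must have dimensions [L^2], i.e. X has dimensions [L] — X = x (displacement).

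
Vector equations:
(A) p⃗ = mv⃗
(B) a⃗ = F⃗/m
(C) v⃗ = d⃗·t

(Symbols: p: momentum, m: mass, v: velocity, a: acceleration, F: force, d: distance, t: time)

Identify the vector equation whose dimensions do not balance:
(C) v⃗ = d⃗·t

(A) p⃗ = mv⃗: LHS [L M T^-1], RHS [L M T^-1] ✓ — mass (scalar) times velocity (vector)
(B) a⃗ = F⃗/m: LHS [L T^-2], RHS [L T^-2] ✓ — force (vector) divided by mass (scalar)
(C) v⃗ = d⃗·t: LHS [L T^-1], RHS [L T] ✗ — velocity is displacement per time; should be d⃗/t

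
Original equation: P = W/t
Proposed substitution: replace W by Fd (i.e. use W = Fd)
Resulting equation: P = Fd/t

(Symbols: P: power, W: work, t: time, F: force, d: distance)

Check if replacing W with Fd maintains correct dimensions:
Yes

[W] = [L^2 M T^-2] and [Fd] = [L^2 M T^-2]. These match, so the substitution replaces a quantity by one of the same dimensions and the result P = Fd/t has LHS [L^2 M T^-3] vs RHS [L^2 M T^-3] — still consistent.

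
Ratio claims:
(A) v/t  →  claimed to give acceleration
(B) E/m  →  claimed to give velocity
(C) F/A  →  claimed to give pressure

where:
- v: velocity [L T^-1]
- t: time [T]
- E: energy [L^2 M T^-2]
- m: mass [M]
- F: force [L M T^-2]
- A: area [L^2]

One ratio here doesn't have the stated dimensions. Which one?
(B) E/m does not give velocity

(A) v/t: [L T^-2] = acceleration [L T^-2] ✓
(B) E/m: [L^2 T^-2] ≠ velocity [L T^-1] ✗
(C) F/A: [L^-1 M T^-2] = pressure [L^-1 M T^-2] ✓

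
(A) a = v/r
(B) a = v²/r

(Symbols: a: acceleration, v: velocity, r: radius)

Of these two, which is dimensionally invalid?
(A)

(A) a = v/r: LHS [L T^-2], RHS [T^-1] ✗
(B) a = v²/r: LHS [L T^-2], RHS [L T^-2] ✓

Expression (A) a = v/r is dimensionally incorrect.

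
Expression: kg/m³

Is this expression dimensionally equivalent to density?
Yes

The expression kg/m³ has dimensions [L^-3 M], which is exactly density [L^-3 M].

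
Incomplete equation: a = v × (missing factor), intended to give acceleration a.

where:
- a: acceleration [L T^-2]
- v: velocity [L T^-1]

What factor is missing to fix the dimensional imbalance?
1/t (inverse time), dimensions [T^-1]

a has dimensions [L T^-2] and v has dimensions [L T^-1].
The missing factor must have dimensions [L T^-2] / [L T^-1] = [T^-1], i.e. inverse time (1/t).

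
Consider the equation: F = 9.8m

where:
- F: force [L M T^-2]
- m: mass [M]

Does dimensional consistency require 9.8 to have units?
Yes

F has dimensions [L M T^-2], while m alone has dimensions [M]. For the equation to balance, the factor 9.8 must carry dimensions [L T^-2] — it is a dimensional constant (a numerical value of a physical quantity with its units suppressed), not a pure number.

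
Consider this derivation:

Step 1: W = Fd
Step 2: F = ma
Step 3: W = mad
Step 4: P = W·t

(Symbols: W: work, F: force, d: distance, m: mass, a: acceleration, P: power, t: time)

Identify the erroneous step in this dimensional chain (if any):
Step 4

Step 1: W = Fd → LHS [L^2 M T^-2], RHS [L^2 M T^-2] ✓
Step 2: F = ma → LHS [L M T^-2], RHS [L M T^-2] ✓
Step 3: W = mad → LHS [L^2 M T^-2], RHS [L^2 M T^-2] ✓
Step 4: P = W·t → LHS [L^2 M T^-3], RHS [L^2 M T^-1] ✗

The first dimensional inconsistency appears in step 4: P = W·t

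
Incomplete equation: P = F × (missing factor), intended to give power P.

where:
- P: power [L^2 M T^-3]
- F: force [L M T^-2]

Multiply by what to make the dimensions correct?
v (velocity), dimensions [L T^-1]

P has dimensions [L^2 M T^-3] and F has dimensions [L M T^-2].
The missing factor must have dimensions [L^2 M T^-3] / [L M T^-2] = [L T^-1], i.e. velocity (v).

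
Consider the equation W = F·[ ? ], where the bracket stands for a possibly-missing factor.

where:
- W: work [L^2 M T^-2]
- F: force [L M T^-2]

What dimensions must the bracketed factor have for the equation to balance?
[L] — length (e.g. a distance d)

W has dimensions [L^2 M T^-2]; F has dimensions [L M T^-2].
The bracketed factor must supply [L^2 M T^-2] / [L M T^-2] = [L].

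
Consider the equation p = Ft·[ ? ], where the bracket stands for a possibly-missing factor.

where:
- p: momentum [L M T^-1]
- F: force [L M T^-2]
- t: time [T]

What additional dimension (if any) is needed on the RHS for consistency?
Nothing is missing — the bracketed factor must be dimensionless.

p has dimensions [L M T^-1] and Ft already has dimensions [L M T^-1], so p = Ft is dimensionally complete.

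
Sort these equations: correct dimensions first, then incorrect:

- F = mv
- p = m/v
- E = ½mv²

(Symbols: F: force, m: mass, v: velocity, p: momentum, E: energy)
Dimensionally correct: E = ½mv²
Dimensionally incorrect: F = mv, p = m/v
Ordered (correct first, then incorrect): E = ½mv², F = mv, p = m/v

- F = mv: LHS [L M T^-2], RHS [L M T^-1] → incorrect ✗
- p = m/v: LHS [L M T^-1], RHS [L^-1 M T] → incorrect ✗
- E = ½mv²: LHS [L^2 M T^-2], RHS [L^2 M T^-2] → correct ✓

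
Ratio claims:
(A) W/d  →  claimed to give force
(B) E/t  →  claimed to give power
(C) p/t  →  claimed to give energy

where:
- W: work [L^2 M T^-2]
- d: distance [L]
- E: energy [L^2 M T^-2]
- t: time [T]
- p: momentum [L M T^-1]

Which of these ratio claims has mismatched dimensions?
(C) p/t does not give energy

(A) W/d: [L M T^-2] = force [L M T^-2] ✓
(B) E/t: [L^2 M T^-3] = power [L^2 M T^-3] ✓
(C) p/t: [L M T^-2] ≠ energy [L^2 M T^-2] ✗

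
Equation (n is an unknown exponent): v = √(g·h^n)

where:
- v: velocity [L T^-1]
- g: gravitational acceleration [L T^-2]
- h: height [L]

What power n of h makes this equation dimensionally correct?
n = 1

v has dimensions [L T^-1]; h has dimensions [L].
With n = 1: √(g·h^1) has dimensions [L T^-1], matching the LHS ✓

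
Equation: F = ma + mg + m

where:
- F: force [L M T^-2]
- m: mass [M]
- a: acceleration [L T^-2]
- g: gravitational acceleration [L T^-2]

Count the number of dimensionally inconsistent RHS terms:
1

LHS F: [L M T^-2]
- ma: [L M T^-2] ✓
- mg: [L M T^-2] ✓
- m: [M] ✗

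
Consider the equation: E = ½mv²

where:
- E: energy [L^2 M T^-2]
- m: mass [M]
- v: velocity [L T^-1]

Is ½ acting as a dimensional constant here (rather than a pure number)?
No

E has dimensions [L^2 M T^-2] and mv² already has dimensions [L^2 M T^-2], so the equation balances without ½ contributing any dimensions. ½ is a pure (dimensionless) number; changing or removing it would not affect dimensional consistency.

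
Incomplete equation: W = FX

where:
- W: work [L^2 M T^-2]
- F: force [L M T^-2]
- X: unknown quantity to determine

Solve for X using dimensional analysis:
X = d (distance), dimensions [L]

W has dimensions [L^2 M T^-2]; the rest of the RHS (F) has dimensions [L M T^-2].
So X must have dimensions [L] — X = d (distance).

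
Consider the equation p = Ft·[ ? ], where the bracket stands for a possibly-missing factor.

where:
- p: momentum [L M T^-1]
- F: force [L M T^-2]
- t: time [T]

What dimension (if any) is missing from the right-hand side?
Nothing is missing — the bracketed factor must be dimensionless.

p has dimensions [L M T^-1] and Ft already has dimensions [L M T^-1], so p = Ft is dimensionally complete.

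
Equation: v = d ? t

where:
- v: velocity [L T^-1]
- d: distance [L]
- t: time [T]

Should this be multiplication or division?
division (÷): v = d ÷ t

v [L T^-1]; d [L]; t [T].
d × t → [L T] ✗
d ÷ t → [L T^-1] ✓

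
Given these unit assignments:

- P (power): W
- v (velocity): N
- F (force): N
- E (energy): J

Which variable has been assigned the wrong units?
v

The variable v (velocity) should have units m/s, not N.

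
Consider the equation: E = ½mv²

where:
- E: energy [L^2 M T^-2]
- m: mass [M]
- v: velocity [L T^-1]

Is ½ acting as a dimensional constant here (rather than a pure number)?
No

E has dimensions [L^2 M T^-2] and mv² already has dimensions [L^2 M T^-2], so the equation balances without ½ contributing any dimensions. ½ is a pure (dimensionless) number; changing or removing it would not affect dimensional consistency.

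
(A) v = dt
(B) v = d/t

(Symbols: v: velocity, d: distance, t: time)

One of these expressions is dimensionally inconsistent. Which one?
(A)

(A) v = dt: LHS [L T^-1], RHS [L T] ✗
(B) v = d/t: LHS [L T^-1], RHS [L T^-1] ✓

Expression (A) v = dt is dimensionally incorrect.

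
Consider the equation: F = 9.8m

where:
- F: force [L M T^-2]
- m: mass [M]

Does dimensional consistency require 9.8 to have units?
Yes

F has dimensions [L M T^-2], while m alone has dimensions [M]. For the equation to balance, the factor 9.8 must carry dimensions [L T^-2] — it is a dimensional constant (a numerical value of a physical quantity with its units suppressed), not a pure number.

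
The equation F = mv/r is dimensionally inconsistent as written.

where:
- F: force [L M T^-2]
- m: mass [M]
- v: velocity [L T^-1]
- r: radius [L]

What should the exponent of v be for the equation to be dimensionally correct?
The exponent of v should be 2: F = mv^2/r

The LHS F has dimensions [L M T^-2]; v has dimensions [L T^-1].
As written, the RHS mv/r (exponent 1 on v) has dimensions [M T^-1], which does not match.
With exponent 2, the RHS mv^2/r has dimensions [L M T^-2], matching the LHS.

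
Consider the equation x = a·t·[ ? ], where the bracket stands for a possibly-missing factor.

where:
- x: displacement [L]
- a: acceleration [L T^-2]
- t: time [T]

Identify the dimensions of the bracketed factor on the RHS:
[T] — time (e.g. t)

x has dimensions [L]; a·t has dimensions [L T^-1].
The bracketed factor must supply [L] / [L T^-1] = [T].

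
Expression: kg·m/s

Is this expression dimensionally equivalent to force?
No

The expression kg·m/s has dimensions [L M T^-1], but force has dimensions [L M T^-2].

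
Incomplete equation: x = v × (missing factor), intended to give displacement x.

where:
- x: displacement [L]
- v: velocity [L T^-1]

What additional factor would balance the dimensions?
t (time), dimensions [T]

x has dimensions [L] and v has dimensions [L T^-1].
The missing factor must have dimensions [L] / [L T^-1] = [T], i.e. time (t).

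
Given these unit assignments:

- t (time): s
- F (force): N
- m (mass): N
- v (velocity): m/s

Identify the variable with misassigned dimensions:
m

The variable m (mass) should have units kg, not N.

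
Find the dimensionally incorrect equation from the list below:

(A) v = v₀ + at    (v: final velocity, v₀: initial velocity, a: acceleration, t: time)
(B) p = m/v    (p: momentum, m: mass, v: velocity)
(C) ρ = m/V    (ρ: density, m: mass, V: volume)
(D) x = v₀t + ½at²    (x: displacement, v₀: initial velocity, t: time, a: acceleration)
(B) p = m/v

The equation (B) p = m/v is dimensionally incorrect.

LHS (p): [L M T^-1]
RHS (m/v): [L^-1 M T] ✗

The dimensions do not match. The other three equations balance.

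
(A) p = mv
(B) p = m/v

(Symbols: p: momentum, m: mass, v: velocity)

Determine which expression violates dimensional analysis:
(B)

(A) p = mv: LHS [L M T^-1], RHS [L M T^-1] ✓
(B) p = m/v: LHS [L M T^-1], RHS [L^-1 M T] ✗

Expression (B) p = m/v is dimensionally incorrect.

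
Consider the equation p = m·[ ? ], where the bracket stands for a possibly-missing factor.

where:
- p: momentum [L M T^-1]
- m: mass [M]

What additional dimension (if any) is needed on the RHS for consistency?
[L T^-1] — velocity (e.g. v)

p has dimensions [L M T^-1]; m has dimensions [M].
The bracketed factor must supply [L M T^-1] / [M] = [L T^-1].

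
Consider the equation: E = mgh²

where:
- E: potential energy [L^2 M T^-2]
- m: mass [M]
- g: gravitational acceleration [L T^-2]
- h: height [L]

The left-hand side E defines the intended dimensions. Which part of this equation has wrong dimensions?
The right-hand side term mgh²

E has dimensions [L^2 M T^-2], but mgh² has dimensions [L^3 M T^-2], so the term mgh² is dimensionally wrong for E.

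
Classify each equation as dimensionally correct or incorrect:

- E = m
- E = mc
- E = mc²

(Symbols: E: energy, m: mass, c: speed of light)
Dimensionally correct: E = mc²
Dimensionally incorrect: E = m, E = mc
Ordered (correct first, then incorrect): E = mc², E = m, E = mc

- E = m: LHS [L^2 M T^-2], RHS [M] → incorrect ✗
- E = mc: LHS [L^2 M T^-2], RHS [L M T^-1] → incorrect ✗
- E = mc²: LHS [L^2 M T^-2], RHS [L^2 M T^-2] → correct ✓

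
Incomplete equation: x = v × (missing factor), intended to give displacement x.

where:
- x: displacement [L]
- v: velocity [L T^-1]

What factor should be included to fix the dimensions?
t (time), dimensions [T]

x has dimensions [L] and v has dimensions [L T^-1].
The missing factor must have dimensions [L] / [L T^-1] = [T], i.e. time (t).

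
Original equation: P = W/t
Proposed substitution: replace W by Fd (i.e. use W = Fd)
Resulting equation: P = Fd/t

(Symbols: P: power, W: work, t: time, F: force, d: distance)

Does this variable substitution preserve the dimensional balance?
Yes

[W] = [L^2 M T^-2] and [Fd] = [L^2 M T^-2]. These match, so the substitution replaces a quantity by one of the same dimensions and the result P = Fd/t has LHS [L^2 M T^-3] vs RHS [L^2 M T^-3] — still consistent.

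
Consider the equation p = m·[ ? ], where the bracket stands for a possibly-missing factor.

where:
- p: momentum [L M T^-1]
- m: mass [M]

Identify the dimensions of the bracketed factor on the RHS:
[L T^-1] — velocity (e.g. v)

p has dimensions [L M T^-1]; m has dimensions [M].
The bracketed factor must supply [L M T^-1] / [M] = [L T^-1].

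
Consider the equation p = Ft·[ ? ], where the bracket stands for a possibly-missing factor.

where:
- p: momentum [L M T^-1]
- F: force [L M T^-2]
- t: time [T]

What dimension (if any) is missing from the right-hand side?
Nothing is missing — the bracketed factor must be dimensionless.

p has dimensions [L M T^-1] and Ft already has dimensions [L M T^-1], so p = Ft is dimensionally complete.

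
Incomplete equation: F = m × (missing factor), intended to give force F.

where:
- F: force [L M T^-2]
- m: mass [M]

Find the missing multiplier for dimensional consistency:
a (acceleration), dimensions [L T^-2]

F has dimensions [L M T^-2] and m has dimensions [M].
The missing factor must have dimensions [L M T^-2] / [M] = [L T^-2], i.e. acceleration (a).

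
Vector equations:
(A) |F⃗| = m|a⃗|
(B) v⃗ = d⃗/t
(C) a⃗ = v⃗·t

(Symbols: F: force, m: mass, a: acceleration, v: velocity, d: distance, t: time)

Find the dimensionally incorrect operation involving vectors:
(C) a⃗ = v⃗·t

(A) |F⃗| = m|a⃗|: LHS [L M T^-2], RHS [L M T^-2] ✓ — magnitudes of vectors are scalars
(B) v⃗ = d⃗/t: LHS [L T^-1], RHS [L T^-1] ✓ — displacement (vector) divided by time (scalar)
(C) a⃗ = v⃗·t: LHS [L T^-2], RHS [L] ✗ — acceleration is velocity per time; should be v⃗/t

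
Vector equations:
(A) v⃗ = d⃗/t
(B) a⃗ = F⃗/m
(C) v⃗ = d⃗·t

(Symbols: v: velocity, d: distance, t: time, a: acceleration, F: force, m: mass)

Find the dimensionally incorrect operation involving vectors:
(C) v⃗ = d⃗·t

(A) v⃗ = d⃗/t: LHS [L T^-1], RHS [L T^-1] ✓ — displacement (vector) divided by time (scalar)
(B) a⃗ = F⃗/m: LHS [L T^-2], RHS [L T^-2] ✓ — force (vector) divided by mass (scalar)
(C) v⃗ = d⃗·t: LHS [L T^-1], RHS [L T] ✗ — velocity is displacement per time; should be d⃗/t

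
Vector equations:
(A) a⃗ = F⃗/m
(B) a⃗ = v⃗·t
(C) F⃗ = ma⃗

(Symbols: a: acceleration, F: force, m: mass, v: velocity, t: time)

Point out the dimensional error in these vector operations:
(B) a⃗ = v⃗·t

(A) a⃗ = F⃗/m: LHS [L T^-2], RHS [L T^-2] ✓ — force (vector) divided by mass (scalar)
(B) a⃗ = v⃗·t: LHS [L T^-2], RHS [L] ✗ — acceleration is velocity per time; should be v⃗/t
(C) F⃗ = ma⃗: LHS [L M T^-2], RHS [L M T^-2] ✓ — Force and acceleration are vectors, mass is a scalar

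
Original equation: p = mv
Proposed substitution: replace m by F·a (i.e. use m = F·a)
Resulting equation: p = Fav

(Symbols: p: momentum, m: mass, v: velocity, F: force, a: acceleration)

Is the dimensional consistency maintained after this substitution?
No

[m] = [M] and [F·a] = [L^2 M T^-4]. These differ, so the substitution replaces a quantity by one of different dimensions and the result p = Fav has LHS [L M T^-1] vs RHS [L^3 M T^-5] — inconsistent.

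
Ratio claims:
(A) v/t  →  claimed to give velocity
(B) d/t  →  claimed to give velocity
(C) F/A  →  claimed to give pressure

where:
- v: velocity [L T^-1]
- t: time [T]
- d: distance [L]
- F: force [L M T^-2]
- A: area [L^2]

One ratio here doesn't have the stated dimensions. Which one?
(A) v/t does not give velocity

(A) v/t: [L T^-2] ≠ velocity [L T^-1] ✗
(B) d/t: [L T^-1] = velocity [L T^-1] ✓
(C) F/A: [L^-1 M T^-2] = pressure [L^-1 M T^-2] ✓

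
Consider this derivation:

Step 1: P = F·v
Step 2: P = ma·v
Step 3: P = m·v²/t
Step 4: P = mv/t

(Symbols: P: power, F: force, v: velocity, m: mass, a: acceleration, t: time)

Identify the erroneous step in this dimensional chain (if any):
Step 4

Step 1: P = F·v → LHS [L^2 M T^-3], RHS [L^2 M T^-3] ✓
Step 2: P = ma·v → LHS [L^2 M T^-3], RHS [L^2 M T^-3] ✓
Step 3: P = m·v²/t → LHS [L^2 M T^-3], RHS [L^2 M T^-3] ✓
Step 4: P = mv/t → LHS [L^2 M T^-3], RHS [L M T^-2] ✗

The first dimensional inconsistency appears in step 4: P = mv/t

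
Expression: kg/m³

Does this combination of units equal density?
Yes

The expression kg/m³ has dimensions [L^-3 M], which is exactly density [L^-3 M].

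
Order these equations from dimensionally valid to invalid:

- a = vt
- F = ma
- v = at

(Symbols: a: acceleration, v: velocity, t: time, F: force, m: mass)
Dimensionally correct: F = ma, v = at
Dimensionally incorrect: a = vt
Ordered (correct first, then incorrect): F = ma, v = at, a = vt

- a = vt: LHS [L T^-2], RHS [L] → incorrect ✗
- F = ma: LHS [L M T^-2], RHS [L M T^-2] → correct ✓
- v = at: LHS [L T^-1], RHS [L T^-1] → correct ✓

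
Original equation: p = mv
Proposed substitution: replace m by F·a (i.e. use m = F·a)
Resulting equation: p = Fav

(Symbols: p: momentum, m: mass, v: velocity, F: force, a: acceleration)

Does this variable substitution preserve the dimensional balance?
No

[m] = [M] and [F·a] = [L^2 M T^-4]. These differ, so the substitution replaces a quantity by one of different dimensions and the result p = Fav has LHS [L M T^-1] vs RHS [L^3 M T^-5] — inconsistent.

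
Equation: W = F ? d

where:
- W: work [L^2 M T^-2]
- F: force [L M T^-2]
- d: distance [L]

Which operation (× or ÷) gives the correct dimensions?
multiplication (×): W = F × d

W [L^2 M T^-2]; F [L M T^-2]; d [L].
F × d → [L^2 M T^-2] ✓
F ÷ d → [M T^-2] ✗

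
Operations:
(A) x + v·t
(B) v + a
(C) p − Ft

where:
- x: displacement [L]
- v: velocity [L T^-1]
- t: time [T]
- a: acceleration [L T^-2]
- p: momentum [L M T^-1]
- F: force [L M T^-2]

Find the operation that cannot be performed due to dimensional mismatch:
(B) v + a

(A) x + v·t: x [L] and v·t [L] — same dimensions ✓
(B) v + a: v [L T^-1] and a [L T^-2] — different dimensions cannot be added/subtracted ✗
(C) p − Ft: p [L M T^-1] and Ft [L M T^-1] — same dimensions ✓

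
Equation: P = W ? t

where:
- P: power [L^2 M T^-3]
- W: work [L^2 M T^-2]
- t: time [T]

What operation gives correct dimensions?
division (÷): P = W ÷ t

P [L^2 M T^-3]; W [L^2 M T^-2]; t [T].
W × t → [L^2 M T^-1] ✗
W ÷ t → [L^2 M T^-3] ✓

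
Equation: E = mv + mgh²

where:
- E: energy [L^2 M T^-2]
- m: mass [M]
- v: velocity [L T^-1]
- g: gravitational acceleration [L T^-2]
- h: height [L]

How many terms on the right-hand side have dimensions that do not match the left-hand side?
2

LHS E: [L^2 M T^-2]
- mv: [L M T^-1] ✗
- mgh²: [L^3 M T^-2] ✗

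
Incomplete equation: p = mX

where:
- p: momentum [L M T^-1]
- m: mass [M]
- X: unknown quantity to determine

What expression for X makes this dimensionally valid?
X = v (velocity), dimensions [L T^-1]

p has dimensions [L M T^-1]; the rest of the RHS (m) has dimensions [M].
So X must have dimensions [L T^-1] — X = v (velocity).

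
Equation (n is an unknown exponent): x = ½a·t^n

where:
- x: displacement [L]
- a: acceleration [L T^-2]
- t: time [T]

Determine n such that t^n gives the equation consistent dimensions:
n = 2

x has dimensions [L]; t has dimensions [T].
The rest of the RHS has dimensions [L T^-2], so t^n must supply [T^2].
With n = 2: ½a·t^2 has dimensions [L], matching the LHS ✓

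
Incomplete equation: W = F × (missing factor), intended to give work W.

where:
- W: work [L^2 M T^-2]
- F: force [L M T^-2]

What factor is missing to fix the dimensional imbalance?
d (distance), dimensions [L]

W has dimensions [L^2 M T^-2] and F has dimensions [L M T^-2].
The missing factor must have dimensions [L^2 M T^-2] / [L M T^-2] = [L], i.e. distance (d).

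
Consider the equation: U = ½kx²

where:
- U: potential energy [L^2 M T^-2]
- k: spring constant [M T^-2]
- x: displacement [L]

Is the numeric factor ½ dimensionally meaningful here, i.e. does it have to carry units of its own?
No

U has dimensions [L^2 M T^-2] and kx² already has dimensions [L^2 M T^-2], so the equation balances without ½ contributing any dimensions. ½ is a pure (dimensionless) number; changing or removing it would not affect dimensional consistency.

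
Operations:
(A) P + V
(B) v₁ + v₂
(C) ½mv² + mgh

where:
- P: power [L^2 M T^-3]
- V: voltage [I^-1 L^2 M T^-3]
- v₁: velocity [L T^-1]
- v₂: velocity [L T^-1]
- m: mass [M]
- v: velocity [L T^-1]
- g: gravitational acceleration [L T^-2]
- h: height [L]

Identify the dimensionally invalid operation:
(A) P + V

(A) P + V: P [L^2 M T^-3] and V [I^-1 L^2 M T^-3] — different dimensions cannot be added/subtracted ✗
(B) v₁ + v₂: v₁ [L T^-1] and v₂ [L T^-1] — same dimensions ✓
(C) ½mv² + mgh: ½mv² [L^2 M T^-2] and mgh [L^2 M T^-2] — same dimensions ✓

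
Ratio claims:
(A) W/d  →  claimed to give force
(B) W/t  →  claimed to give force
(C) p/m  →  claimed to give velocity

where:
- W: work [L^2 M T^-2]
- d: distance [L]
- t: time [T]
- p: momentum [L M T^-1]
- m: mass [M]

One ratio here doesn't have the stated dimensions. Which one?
(B) W/t does not give force

(A) W/d: [L M T^-2] = force [L M T^-2] ✓
(B) W/t: [L^2 M T^-3] ≠ force [L M T^-2] ✗
(C) p/m: [L T^-1] = velocity [L T^-1] ✓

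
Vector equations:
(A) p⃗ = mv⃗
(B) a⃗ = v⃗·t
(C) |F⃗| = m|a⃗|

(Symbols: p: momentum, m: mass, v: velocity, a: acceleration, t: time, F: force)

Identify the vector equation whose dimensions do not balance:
(B) a⃗ = v⃗·t

(A) p⃗ = mv⃗: LHS [L M T^-1], RHS [L M T^-1] ✓ — mass (scalar) times velocity (vector)
(B) a⃗ = v⃗·t: LHS [L T^-2], RHS [L] ✗ — acceleration is velocity per time; should be v⃗/t
(C) |F⃗| = m|a⃗|: LHS [L M T^-2], RHS [L M T^-2] ✓ — magnitudes of vectors are scalars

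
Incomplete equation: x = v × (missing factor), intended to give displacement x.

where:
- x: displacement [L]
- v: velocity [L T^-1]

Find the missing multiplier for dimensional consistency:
t (time), dimensions [T]

x has dimensions [L] and v has dimensions [L T^-1].
The missing factor must have dimensions [L] / [L T^-1] = [T], i.e. time (t).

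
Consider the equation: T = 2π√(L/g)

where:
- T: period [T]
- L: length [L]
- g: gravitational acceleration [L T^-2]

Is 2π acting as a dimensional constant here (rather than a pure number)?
No

T has dimensions [T] and √(L/g) already has dimensions [T], so the equation balances without 2π contributing any dimensions. 2π is a pure (dimensionless) number; changing or removing it would not affect dimensional consistency.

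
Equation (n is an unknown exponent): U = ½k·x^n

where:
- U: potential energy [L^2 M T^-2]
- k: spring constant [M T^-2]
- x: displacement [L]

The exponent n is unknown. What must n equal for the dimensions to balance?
n = 2

U has dimensions [L^2 M T^-2]; x has dimensions [L].
The rest of the RHS has dimensions [M T^-2], so x^n must supply [L^2].
With n = 2: ½k·x^2 has dimensions [L^2 M T^-2], matching the LHS ✓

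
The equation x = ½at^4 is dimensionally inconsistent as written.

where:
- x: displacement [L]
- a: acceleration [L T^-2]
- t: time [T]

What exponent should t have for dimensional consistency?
The exponent of t should be 2: x = ½at^2

The LHS x has dimensions [L]; t has dimensions [T].
As written, the RHS ½at^4 (exponent 4 on t) has dimensions [L T^2], which does not match.
With exponent 2, the RHS ½at^2 has dimensions [L], matching the LHS.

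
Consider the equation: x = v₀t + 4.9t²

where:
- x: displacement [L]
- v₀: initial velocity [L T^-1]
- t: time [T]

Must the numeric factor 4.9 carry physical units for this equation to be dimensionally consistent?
Yes

x has dimensions [L], while t² alone has dimensions [T^2]. For the equation to balance, the factor 4.9 must carry dimensions [L T^-2] — it is a dimensional constant (a numerical value of a physical quantity with its units suppressed), not a pure number.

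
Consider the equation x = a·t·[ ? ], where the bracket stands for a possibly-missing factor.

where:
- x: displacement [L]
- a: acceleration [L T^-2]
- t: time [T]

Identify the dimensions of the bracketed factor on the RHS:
[T] — time (e.g. t)

x has dimensions [L]; a·t has dimensions [L T^-1].
The bracketed factor must supply [L] / [L T^-1] = [T].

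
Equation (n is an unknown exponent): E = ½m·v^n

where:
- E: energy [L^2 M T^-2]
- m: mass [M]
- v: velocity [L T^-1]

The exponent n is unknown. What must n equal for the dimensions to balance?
n = 2

E has dimensions [L^2 M T^-2]; v has dimensions [L T^-1].
The rest of the RHS has dimensions [M], so v^n must supply [L^2 T^-2].
With n = 2: ½m·v^2 has dimensions [L^2 M T^-2], matching the LHS ✓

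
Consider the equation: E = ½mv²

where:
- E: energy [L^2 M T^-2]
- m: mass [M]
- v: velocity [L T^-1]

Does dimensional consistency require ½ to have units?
No

E has dimensions [L^2 M T^-2] and mv² already has dimensions [L^2 M T^-2], so the equation balances without ½ contributing any dimensions. ½ is a pure (dimensionless) number; changing or removing it would not affect dimensional consistency.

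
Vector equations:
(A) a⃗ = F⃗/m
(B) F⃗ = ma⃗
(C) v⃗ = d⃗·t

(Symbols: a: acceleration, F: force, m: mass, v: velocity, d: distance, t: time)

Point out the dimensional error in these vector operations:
(C) v⃗ = d⃗·t

(A) a⃗ = F⃗/m: LHS [L T^-2], RHS [L T^-2] ✓ — force (vector) divided by mass (scalar)
(B) F⃗ = ma⃗: LHS [L M T^-2], RHS [L M T^-2] ✓ — Force and acceleration are vectors, mass is a scalar
(C) v⃗ = d⃗·t: LHS [L T^-1], RHS [L T] ✗ — velocity is displacement per time; should be d⃗/t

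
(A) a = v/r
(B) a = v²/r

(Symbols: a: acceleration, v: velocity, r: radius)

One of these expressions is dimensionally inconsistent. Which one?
(A)

(A) a = v/r: LHS [L T^-2], RHS [T^-1] ✗
(B) a = v²/r: LHS [L T^-2], RHS [L T^-2] ✓

Expression (A) a = v/r is dimensionally incorrect.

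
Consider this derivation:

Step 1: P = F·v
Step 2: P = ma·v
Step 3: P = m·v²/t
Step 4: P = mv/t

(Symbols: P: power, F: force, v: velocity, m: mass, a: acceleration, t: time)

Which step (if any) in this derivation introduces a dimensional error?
Step 4

Step 1: P = F·v → LHS [L^2 M T^-3], RHS [L^2 M T^-3] ✓
Step 2: P = ma·v → LHS [L^2 M T^-3], RHS [L^2 M T^-3] ✓
Step 3: P = m·v²/t → LHS [L^2 M T^-3], RHS [L^2 M T^-3] ✓
Step 4: P = mv/t → LHS [L^2 M T^-3], RHS [L M T^-2] ✗

The first dimensional inconsistency appears in step 4: P = mv/t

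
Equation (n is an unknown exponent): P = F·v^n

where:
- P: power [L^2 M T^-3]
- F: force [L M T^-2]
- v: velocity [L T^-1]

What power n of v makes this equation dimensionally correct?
n = 1

P has dimensions [L^2 M T^-3]; v has dimensions [L T^-1].
The rest of the RHS has dimensions [L M T^-2], so v^n must supply [L T^-1].
With n = 1: F·v^1 has dimensions [L^2 M T^-3], matching the LHS ✓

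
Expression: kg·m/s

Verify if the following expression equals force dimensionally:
No

The expression kg·m/s has dimensions [L M T^-1], but force has dimensions [L M T^-2].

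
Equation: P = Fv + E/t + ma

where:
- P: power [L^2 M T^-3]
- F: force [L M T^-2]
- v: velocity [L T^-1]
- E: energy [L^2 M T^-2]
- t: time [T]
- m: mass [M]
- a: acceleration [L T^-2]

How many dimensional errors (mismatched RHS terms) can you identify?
1

LHS P: [L^2 M T^-3]
- Fv: [L^2 M T^-3] ✓
- E/t: [L^2 M T^-3] ✓
- ma: [L M T^-2] ✗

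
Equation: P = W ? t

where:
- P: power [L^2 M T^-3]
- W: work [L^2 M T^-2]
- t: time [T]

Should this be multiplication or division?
division (÷): P = W ÷ t

P [L^2 M T^-3]; W [L^2 M T^-2]; t [T].
W × t → [L^2 M T^-1] ✗
W ÷ t → [L^2 M T^-3] ✓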